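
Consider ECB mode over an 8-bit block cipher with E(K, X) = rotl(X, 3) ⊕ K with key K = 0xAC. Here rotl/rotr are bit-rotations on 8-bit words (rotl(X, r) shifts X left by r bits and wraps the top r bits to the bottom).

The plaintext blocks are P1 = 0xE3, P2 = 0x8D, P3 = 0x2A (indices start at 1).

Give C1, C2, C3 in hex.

C1 = 0xB3, C2 = 0xC0, C3 = 0xFD

ECB encryption: C_i = E(K, P_i).
C1: E(K, 0xE3) = 0xB3.
C2: E(K, 0x8D) = 0xC0.
C3: E(K, 0x2A) = 0xFD.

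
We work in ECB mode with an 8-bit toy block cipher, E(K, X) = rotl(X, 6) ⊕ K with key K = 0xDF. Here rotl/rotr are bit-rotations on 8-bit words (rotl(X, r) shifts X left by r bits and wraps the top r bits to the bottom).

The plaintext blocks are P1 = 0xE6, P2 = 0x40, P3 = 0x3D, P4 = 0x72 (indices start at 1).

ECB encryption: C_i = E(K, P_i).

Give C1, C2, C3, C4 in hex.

C1 = 0x66, C2 = 0xCF, C3 = 0x90, C4 = 0x43

C1: E(K, 0xE6) = 0x66.
C2: E(K, 0x40) = 0xCF.
C3: E(K, 0x3D) = 0x90.
C4: E(K, 0x72) = 0x43.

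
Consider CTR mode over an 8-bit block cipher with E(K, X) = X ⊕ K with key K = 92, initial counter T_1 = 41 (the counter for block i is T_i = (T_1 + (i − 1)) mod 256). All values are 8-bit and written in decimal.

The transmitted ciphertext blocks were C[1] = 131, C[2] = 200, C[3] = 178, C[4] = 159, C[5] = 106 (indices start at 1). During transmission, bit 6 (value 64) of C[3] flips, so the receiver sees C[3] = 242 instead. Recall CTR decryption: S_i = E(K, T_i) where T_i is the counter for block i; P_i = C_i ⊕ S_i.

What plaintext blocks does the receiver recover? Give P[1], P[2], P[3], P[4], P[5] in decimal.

Only C[3] changed, to 242. In CTR, a change in C_i flips the same bit in P_i only; the keystream is unaffected. Decrypting the received ciphertext:
P[1]: T = 41, S = E(K, T) = 117; 131 ⊕ 117 = 246.
P[2]: T = 42, S = E(K, T) = 118; 200 ⊕ 118 = 190.
P[3]: T = 43, S = E(K, T) = 119; 242 ⊕ 119 = 133.
P[4]: T = 44, S = E(K, T) = 112; 159 ⊕ 112 = 239.
P[5]: T = 45, S = E(K, T) = 113; 106 ⊕ 113 = 27.
Blocks that differ from the original plaintext: P[3].

P[1] = 246, P[2] = 190, P[3] = 133, P[4] = 239, P[5] = 27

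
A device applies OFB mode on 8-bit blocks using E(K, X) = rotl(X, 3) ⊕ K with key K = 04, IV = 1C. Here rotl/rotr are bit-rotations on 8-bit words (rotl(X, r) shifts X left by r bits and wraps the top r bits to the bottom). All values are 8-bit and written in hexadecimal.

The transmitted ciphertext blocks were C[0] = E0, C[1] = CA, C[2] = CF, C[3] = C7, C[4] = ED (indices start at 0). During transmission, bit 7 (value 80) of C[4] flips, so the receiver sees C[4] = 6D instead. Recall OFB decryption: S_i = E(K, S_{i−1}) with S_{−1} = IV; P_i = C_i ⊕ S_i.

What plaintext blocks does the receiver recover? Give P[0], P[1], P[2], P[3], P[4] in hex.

Only C[4] changed, to 6D. In OFB, a change in C_i flips the same bit in P_i only; the keystream is unaffected. Decrypting the received ciphertext:
P[0]: S = E(K, 1C) = E4; E0 ⊕ E4 = 04.
P[1]: S = E(K, E4) = 23; CA ⊕ 23 = E9.
P[2]: S = E(K, 23) = 1D; CF ⊕ 1D = D2.
P[3]: S = E(K, 1D) = EC; C7 ⊕ EC = 2B.
P[4]: S = E(K, EC) = 63; 6D ⊕ 63 = 0E.
Blocks that differ from the original plaintext: P[4].

P[0] = 04, P[1] = E9, P[2] = D2, P[3] = 2B, P[4] = 0E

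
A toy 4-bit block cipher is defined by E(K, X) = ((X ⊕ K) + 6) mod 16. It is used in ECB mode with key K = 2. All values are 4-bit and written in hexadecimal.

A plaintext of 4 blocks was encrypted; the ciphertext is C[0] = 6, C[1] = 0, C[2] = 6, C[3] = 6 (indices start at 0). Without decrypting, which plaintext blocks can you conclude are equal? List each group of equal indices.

ECB encrypts each block independently with the same key, so equal ciphertext blocks imply equal plaintext blocks.
C[0] = C[2] = C[3] = 6, so P[0] = P[2] = P[3].

P[0] = P[2] = P[3]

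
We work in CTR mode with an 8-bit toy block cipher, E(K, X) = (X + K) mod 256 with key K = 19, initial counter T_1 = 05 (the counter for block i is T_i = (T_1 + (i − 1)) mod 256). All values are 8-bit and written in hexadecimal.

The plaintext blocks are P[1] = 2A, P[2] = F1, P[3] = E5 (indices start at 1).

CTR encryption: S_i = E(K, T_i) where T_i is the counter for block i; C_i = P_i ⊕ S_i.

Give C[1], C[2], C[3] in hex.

C[1] = 34, C[2] = EE, C[3] = C5

C[1]: T = 05, S = E(K, T) = 1E; 2A ⊕ 1E = 34.
C[2]: T = 06, S = E(K, T) = 1F; F1 ⊕ 1F = EE.
C[3]: T = 07, S = E(K, T) = 20; E5 ⊕ 20 = C5.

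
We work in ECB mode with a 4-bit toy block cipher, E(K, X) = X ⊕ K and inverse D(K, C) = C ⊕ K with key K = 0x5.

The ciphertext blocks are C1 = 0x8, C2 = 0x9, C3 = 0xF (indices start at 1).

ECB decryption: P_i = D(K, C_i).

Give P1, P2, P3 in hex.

P1 = 0xD, P2 = 0xC, P3 = 0xA

P1: D(K, 0x8) = 0xD.
P2: D(K, 0x9) = 0xC.
P3: D(K, 0xF) = 0xA.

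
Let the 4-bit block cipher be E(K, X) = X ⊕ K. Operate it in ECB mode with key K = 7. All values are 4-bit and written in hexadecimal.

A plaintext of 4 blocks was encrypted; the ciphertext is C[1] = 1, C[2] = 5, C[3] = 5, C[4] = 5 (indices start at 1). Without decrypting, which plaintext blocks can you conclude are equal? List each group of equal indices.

P[2] = P[3] = P[4]

ECB encrypts each block independently with the same key, so equal ciphertext blocks imply equal plaintext blocks.
C[2] = C[3] = C[4] = 5, so P[2] = P[3] = P[4].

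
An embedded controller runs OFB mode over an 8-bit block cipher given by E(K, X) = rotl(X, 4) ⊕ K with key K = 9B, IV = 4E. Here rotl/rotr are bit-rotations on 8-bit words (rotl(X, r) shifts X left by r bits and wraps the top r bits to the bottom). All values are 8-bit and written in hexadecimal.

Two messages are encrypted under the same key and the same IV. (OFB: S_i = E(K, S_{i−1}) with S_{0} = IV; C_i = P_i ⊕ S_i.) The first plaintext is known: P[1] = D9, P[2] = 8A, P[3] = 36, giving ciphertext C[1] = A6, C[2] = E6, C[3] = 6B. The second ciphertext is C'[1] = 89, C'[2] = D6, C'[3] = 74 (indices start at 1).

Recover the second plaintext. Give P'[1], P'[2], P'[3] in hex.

In OFB with a reused IV, both messages share the same keystream S_i, so C_i ⊕ C'_i = P_i ⊕ P'_i and thus P'_i = P_i ⊕ C_i ⊕ C'_i.
P'[1]: D9 ⊕ A6 ⊕ 89 = F6.
P'[2]: 8A ⊕ E6 ⊕ D6 = BA.
P'[3]: 36 ⊕ 6B ⊕ 74 = 29.

P'[1] = F6, P'[2] = BA, P'[3] = 29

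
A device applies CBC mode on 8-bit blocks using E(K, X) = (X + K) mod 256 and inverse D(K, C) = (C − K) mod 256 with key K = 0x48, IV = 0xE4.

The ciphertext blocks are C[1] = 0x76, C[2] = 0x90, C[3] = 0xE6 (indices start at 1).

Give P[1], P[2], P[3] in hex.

P[1] = 0xCA, P[2] = 0x3E, P[3] = 0x0E

CBC decryption: P_i = D(K, C_i) ⊕ C_{i−1}, with C_{0} = IV.
P[1]: D(K, 0x76) = 0x2E; 0x2E ⊕ 0xE4 = 0xCA.
P[2]: D(K, 0x90) = 0x48; 0x48 ⊕ 0x76 = 0x3E.
P[3]: D(K, 0xE6) = 0x9E; 0x9E ⊕ 0x90 = 0x0E.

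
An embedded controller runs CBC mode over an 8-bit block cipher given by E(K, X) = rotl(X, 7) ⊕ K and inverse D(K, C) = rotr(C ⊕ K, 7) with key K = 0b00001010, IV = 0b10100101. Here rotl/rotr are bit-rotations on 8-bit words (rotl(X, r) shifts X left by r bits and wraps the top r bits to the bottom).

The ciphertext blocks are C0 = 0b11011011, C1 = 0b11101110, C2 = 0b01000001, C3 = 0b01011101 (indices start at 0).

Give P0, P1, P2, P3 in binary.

P0 = 0b00000110, P1 = 0b00010010, P2 = 0b01111000, P3 = 0b11101111

CBC decryption: P_i = D(K, C_i) ⊕ C_{i−1}, with C_{−1} = IV.
P0: D(K, 0b11011011) = 0b10100011; 0b10100011 ⊕ 0b10100101 = 0b00000110.
P1: D(K, 0b11101110) = 0b11001001; 0b11001001 ⊕ 0b11011011 = 0b00010010.
P2: D(K, 0b01000001) = 0b10010110; 0b10010110 ⊕ 0b11101110 = 0b01111000.
P3: D(K, 0b01011101) = 0b10101110; 0b10101110 ⊕ 0b01000001 = 0b11101111.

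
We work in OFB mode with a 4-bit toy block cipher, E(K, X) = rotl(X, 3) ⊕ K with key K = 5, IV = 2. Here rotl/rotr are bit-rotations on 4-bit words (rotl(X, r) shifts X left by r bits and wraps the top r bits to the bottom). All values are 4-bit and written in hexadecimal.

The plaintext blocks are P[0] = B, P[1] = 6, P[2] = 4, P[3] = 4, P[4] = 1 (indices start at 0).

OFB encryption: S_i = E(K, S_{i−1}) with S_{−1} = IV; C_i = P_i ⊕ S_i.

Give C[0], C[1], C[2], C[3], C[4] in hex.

C[0] = F, C[1] = 1, C[2] = A, C[3] = 6, C[4] = 5

C[0]: S = E(K, 2) = 4; B ⊕ 4 = F.
C[1]: S = E(K, 4) = 7; 6 ⊕ 7 = 1.
C[2]: S = E(K, 7) = E; 4 ⊕ E = A.
C[3]: S = E(K, E) = 2; 4 ⊕ 2 = 6.
C[4]: S = E(K, 2) = 4; 1 ⊕ 4 = 5.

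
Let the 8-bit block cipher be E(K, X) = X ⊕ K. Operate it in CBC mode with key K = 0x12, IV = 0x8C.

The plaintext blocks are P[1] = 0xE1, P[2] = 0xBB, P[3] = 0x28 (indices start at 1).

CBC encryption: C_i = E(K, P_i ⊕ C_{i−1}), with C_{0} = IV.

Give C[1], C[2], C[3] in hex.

C[1]: P[1] ⊕ 0x8C = 0x6D; E(K, 0x6D) = 0x7F.
C[2]: P[2] ⊕ 0x7F = 0xC4; E(K, 0xC4) = 0xD6.
C[3]: P[3] ⊕ 0xD6 = 0xFE; E(K, 0xFE) = 0xEC.

C[1] = 0x7F, C[2] = 0xD6, C[3] = 0xEC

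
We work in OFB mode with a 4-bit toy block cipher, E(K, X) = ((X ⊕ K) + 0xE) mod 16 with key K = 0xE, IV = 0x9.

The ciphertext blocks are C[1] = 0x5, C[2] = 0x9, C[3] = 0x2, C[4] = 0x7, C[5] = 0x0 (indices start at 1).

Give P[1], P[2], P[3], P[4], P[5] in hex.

P[1] = 0x0, P[2] = 0x0, P[3] = 0x7, P[4] = 0xE, P[5] = 0x5

OFB decryption: S_i = E(K, S_{i−1}) with S_{0} = IV; P_i = C_i ⊕ S_i.
P[1]: S = E(K, 0x9) = 0x5; 0x5 ⊕ 0x5 = 0x0.
P[2]: S = E(K, 0x5) = 0x9; 0x9 ⊕ 0x9 = 0x0.
P[3]: S = E(K, 0x9) = 0x5; 0x2 ⊕ 0x5 = 0x7.
P[4]: S = E(K, 0x5) = 0x9; 0x7 ⊕ 0x9 = 0xE.
P[5]: S = E(K, 0x9) = 0x5; 0x0 ⊕ 0x5 = 0x5.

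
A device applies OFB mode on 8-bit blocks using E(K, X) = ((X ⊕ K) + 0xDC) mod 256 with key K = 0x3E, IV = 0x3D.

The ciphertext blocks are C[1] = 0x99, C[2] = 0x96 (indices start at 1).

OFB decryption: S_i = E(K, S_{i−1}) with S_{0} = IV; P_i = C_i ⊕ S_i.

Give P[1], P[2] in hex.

P[1]: S = E(K, 0x3D) = 0xDF; 0x99 ⊕ 0xDF = 0x46.
P[2]: S = E(K, 0xDF) = 0xBD; 0x96 ⊕ 0xBD = 0x2B.

P[1] = 0x46, P[2] = 0x2B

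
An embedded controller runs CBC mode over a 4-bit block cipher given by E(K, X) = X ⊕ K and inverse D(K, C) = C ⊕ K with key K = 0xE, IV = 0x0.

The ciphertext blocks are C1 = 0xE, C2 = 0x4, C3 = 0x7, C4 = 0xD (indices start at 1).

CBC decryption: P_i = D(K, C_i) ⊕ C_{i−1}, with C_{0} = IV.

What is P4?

P4 = 0x4

P4: D(K, 0xD) = 0x3; 0x3 ⊕ 0x7 = 0x4.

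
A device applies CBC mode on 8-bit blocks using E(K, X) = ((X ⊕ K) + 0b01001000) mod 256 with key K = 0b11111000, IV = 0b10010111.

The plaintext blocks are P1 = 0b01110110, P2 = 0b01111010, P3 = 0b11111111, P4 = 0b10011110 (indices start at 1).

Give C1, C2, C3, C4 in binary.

CBC encryption: C_i = E(K, P_i ⊕ C_{i−1}), with C_{0} = IV.
C1: P1 ⊕ 0b10010111 = 0b11100001; E(K, 0b11100001) = 0b01100001.
C2: P2 ⊕ 0b01100001 = 0b00011011; E(K, 0b00011011) = 0b00101011.
C3: P3 ⊕ 0b00101011 = 0b11010100; E(K, 0b11010100) = 0b01110100.
C4: P4 ⊕ 0b01110100 = 0b11101010; E(K, 0b11101010) = 0b01011010.

C1 = 0b01100001, C2 = 0b00101011, C3 = 0b01110100, C4 = 0b01011010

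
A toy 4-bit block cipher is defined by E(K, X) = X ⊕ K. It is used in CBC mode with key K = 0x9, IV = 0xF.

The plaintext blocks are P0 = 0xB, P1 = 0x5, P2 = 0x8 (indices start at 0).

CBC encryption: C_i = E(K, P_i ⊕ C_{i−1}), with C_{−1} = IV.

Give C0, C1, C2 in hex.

C0: P0 ⊕ 0xF = 0x4; E(K, 0x4) = 0xD.
C1: P1 ⊕ 0xD = 0x8; E(K, 0x8) = 0x1.
C2: P2 ⊕ 0x1 = 0x9; E(K, 0x9) = 0x0.

C0 = 0xD, C1 = 0x1, C2 = 0x0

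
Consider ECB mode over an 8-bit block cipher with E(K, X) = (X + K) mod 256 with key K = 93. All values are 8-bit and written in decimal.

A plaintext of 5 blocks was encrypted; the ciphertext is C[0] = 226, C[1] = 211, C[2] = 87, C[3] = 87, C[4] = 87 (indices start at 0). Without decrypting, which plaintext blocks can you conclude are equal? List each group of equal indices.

P[2] = P[3] = P[4]

ECB encrypts each block independently with the same key, so equal ciphertext blocks imply equal plaintext blocks.
C[2] = C[3] = C[4] = 87, so P[2] = P[3] = P[4].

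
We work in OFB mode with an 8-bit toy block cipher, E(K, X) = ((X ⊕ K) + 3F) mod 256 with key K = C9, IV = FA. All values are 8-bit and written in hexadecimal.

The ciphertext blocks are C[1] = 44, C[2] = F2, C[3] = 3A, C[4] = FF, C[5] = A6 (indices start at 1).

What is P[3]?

P[3] = 48

OFB decryption: S_i = E(K, S_{i−1}) with S_{0} = IV; P_i = C_i ⊕ S_i.
P[1]: S = E(K, FA) = 72; 44 ⊕ 72 = 36.
P[2]: S = E(K, 72) = FA; F2 ⊕ FA = 08.
P[3]: S = E(K, FA) = 72; 3A ⊕ 72 = 48.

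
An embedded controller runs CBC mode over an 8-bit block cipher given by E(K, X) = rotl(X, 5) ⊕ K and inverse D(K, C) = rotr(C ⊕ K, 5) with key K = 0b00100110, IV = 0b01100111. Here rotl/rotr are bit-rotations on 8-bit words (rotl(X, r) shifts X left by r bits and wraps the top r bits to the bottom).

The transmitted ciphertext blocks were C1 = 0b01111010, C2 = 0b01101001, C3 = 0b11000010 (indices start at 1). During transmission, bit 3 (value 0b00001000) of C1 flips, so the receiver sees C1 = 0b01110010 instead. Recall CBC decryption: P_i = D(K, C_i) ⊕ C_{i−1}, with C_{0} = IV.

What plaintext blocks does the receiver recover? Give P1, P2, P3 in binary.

P1 = 0b11000101, P2 = 0b00001000, P3 = 0b01001110

Only C1 changed, to 0b01110010. In CBC, a change in C_i garbles P_i and flips the same bit in P_{i+1}. Decrypting the received ciphertext:
P1: D(K, 0b01110010) = 0b10100010; 0b10100010 ⊕ 0b01100111 = 0b11000101.
P2: D(K, 0b01101001) = 0b01111010; 0b01111010 ⊕ 0b01110010 = 0b00001000.
P3: D(K, 0b11000010) = 0b00100111; 0b00100111 ⊕ 0b01101001 = 0b01001110.
Blocks that differ from the original plaintext: P1, P2.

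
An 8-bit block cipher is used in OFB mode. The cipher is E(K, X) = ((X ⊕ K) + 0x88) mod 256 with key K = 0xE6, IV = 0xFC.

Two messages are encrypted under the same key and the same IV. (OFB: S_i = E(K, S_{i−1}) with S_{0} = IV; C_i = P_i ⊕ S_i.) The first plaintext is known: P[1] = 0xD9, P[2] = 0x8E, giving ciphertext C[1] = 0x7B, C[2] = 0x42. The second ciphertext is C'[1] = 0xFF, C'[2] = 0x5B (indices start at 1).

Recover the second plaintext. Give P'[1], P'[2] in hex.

P'[1] = 0x5D, P'[2] = 0x97

In OFB with a reused IV, both messages share the same keystream S_i, so C_i ⊕ C'_i = P_i ⊕ P'_i and thus P'_i = P_i ⊕ C_i ⊕ C'_i.
P'[1]: 0xD9 ⊕ 0x7B ⊕ 0xFF = 0x5D.
P'[2]: 0x8E ⊕ 0x42 ⊕ 0x5B = 0x97.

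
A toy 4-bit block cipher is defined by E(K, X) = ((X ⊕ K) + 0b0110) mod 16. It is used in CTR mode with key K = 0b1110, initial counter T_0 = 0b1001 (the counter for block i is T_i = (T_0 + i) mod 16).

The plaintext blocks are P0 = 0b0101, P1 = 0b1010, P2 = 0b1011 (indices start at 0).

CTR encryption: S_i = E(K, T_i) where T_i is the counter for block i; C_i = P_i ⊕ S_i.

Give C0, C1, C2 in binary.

C0 = 0b1000, C1 = 0b0000, C2 = 0b0000

C0: T = 0b1001, S = E(K, T) = 0b1101; 0b0101 ⊕ 0b1101 = 0b1000.
C1: T = 0b1010, S = E(K, T) = 0b1010; 0b1010 ⊕ 0b1010 = 0b0000.
C2: T = 0b1011, S = E(K, T) = 0b1011; 0b1011 ⊕ 0b1011 = 0b0000.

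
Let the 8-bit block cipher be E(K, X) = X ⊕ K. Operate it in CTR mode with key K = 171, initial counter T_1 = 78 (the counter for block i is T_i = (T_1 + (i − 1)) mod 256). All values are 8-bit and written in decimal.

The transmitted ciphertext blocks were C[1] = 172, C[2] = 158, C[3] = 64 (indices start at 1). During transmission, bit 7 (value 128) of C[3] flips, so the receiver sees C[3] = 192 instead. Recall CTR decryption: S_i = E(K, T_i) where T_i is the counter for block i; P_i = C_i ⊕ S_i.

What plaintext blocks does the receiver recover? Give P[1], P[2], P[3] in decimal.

P[1] = 73, P[2] = 122, P[3] = 59

Only C[3] changed, to 192. In CTR, a change in C_i flips the same bit in P_i only; the keystream is unaffected. Decrypting the received ciphertext:
P[1]: T = 78, S = E(K, T) = 229; 172 ⊕ 229 = 73.
P[2]: T = 79, S = E(K, T) = 228; 158 ⊕ 228 = 122.
P[3]: T = 80, S = E(K, T) = 251; 192 ⊕ 251 = 59.
Blocks that differ from the original plaintext: P[3].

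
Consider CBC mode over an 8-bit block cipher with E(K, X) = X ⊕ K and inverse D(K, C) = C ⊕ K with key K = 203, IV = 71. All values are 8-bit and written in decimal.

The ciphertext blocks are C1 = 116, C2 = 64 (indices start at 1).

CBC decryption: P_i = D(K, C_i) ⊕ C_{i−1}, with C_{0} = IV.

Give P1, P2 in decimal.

P1 = 248, P2 = 255

P1: D(K, 116) = 191; 191 ⊕ 71 = 248.
P2: D(K, 64) = 139; 139 ⊕ 116 = 255.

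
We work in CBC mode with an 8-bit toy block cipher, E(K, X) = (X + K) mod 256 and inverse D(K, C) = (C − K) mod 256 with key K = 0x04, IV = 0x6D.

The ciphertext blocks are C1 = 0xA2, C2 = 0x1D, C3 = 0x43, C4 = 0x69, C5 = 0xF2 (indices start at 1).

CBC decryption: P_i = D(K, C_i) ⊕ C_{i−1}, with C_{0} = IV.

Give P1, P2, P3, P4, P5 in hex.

P1: D(K, 0xA2) = 0x9E; 0x9E ⊕ 0x6D = 0xF3.
P2: D(K, 0x1D) = 0x19; 0x19 ⊕ 0xA2 = 0xBB.
P3: D(K, 0x43) = 0x3F; 0x3F ⊕ 0x1D = 0x22.
P4: D(K, 0x69) = 0x65; 0x65 ⊕ 0x43 = 0x26.
P5: D(K, 0xF2) = 0xEE; 0xEE ⊕ 0x69 = 0x87.

P1 = 0xF3, P2 = 0xBB, P3 = 0x22, P4 = 0x26, P5 = 0x87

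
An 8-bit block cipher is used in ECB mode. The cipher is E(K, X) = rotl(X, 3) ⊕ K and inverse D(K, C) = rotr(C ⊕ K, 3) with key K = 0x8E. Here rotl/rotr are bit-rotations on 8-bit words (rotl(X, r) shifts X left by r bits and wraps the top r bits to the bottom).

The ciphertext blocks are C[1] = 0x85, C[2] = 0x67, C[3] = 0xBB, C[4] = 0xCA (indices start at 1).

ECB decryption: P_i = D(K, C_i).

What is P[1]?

P[1]: D(K, 0x85) = 0x61.

P[1] = 0x61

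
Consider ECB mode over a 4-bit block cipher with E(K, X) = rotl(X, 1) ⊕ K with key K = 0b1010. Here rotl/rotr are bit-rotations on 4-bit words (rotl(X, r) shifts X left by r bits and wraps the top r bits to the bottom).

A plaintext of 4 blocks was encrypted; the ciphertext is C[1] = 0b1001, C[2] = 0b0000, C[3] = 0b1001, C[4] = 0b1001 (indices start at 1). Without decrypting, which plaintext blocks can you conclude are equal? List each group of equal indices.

P[1] = P[3] = P[4]

ECB encrypts each block independently with the same key, so equal ciphertext blocks imply equal plaintext blocks.
C[1] = C[3] = C[4] = 0b1001, so P[1] = P[3] = P[4].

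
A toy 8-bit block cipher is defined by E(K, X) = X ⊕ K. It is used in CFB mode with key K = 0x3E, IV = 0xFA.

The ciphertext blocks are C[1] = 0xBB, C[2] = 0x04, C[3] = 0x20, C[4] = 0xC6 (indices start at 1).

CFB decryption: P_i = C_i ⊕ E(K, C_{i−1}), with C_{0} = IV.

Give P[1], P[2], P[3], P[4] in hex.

P[1]: E(K, 0xFA) = 0xC4; 0xBB ⊕ 0xC4 = 0x7F.
P[2]: E(K, 0xBB) = 0x85; 0x04 ⊕ 0x85 = 0x81.
P[3]: E(K, 0x04) = 0x3A; 0x20 ⊕ 0x3A = 0x1A.
P[4]: E(K, 0x20) = 0x1E; 0xC6 ⊕ 0x1E = 0xD8.

P[1] = 0x7F, P[2] = 0x81, P[3] = 0x1A, P[4] = 0xD8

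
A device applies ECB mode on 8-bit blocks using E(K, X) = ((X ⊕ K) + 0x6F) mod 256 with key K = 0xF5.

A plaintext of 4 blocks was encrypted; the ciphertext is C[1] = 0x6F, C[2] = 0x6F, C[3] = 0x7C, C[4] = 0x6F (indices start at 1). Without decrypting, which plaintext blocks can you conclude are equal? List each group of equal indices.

ECB encrypts each block independently with the same key, so equal ciphertext blocks imply equal plaintext blocks.
C[1] = C[2] = C[4] = 0x6F, so P[1] = P[2] = P[4].

P[1] = P[2] = P[4]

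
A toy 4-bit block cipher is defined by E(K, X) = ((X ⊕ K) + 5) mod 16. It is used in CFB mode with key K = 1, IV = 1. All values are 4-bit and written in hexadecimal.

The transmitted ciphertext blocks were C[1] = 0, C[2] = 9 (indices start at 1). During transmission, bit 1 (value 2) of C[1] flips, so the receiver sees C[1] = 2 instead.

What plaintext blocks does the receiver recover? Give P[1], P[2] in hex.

CFB decryption: P_i = C_i ⊕ E(K, C_{i−1}), with C_{0} = IV.
Only C[1] changed, to 2. In CFB, a change in C_i flips the same bit in P_i and garbles P_{i+1}. Decrypting the received ciphertext:
P[1]: E(K, 1) = 5; 2 ⊕ 5 = 7.
P[2]: E(K, 2) = 8; 9 ⊕ 8 = 1.
Blocks that differ from the original plaintext: P[1], P[2].

P[1] = 7, P[2] = 1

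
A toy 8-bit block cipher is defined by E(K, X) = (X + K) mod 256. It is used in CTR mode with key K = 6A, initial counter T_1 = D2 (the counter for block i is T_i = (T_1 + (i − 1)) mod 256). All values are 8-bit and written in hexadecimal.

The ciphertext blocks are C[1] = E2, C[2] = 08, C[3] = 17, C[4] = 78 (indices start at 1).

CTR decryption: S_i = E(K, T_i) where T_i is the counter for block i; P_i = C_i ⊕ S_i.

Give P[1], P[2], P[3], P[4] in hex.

P[1] = DE, P[2] = 35, P[3] = 29, P[4] = 47

P[1]: T = D2, S = E(K, T) = 3C; E2 ⊕ 3C = DE.
P[2]: T = D3, S = E(K, T) = 3D; 08 ⊕ 3D = 35.
P[3]: T = D4, S = E(K, T) = 3E; 17 ⊕ 3E = 29.
P[4]: T = D5, S = E(K, T) = 3F; 78 ⊕ 3F = 47.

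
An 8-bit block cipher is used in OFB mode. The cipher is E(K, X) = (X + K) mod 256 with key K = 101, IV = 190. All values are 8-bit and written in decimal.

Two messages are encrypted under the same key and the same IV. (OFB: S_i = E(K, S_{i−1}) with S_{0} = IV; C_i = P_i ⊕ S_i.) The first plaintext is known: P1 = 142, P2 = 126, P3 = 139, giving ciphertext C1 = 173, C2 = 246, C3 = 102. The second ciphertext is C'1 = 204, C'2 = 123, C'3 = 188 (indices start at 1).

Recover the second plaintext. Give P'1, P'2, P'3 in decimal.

P'1 = 239, P'2 = 243, P'3 = 81

In OFB with a reused IV, both messages share the same keystream S_i, so C_i ⊕ C'_i = P_i ⊕ P'_i and thus P'_i = P_i ⊕ C_i ⊕ C'_i.
P'1: 142 ⊕ 173 ⊕ 204 = 239.
P'2: 126 ⊕ 246 ⊕ 123 = 243.
P'3: 139 ⊕ 102 ⊕ 188 = 81.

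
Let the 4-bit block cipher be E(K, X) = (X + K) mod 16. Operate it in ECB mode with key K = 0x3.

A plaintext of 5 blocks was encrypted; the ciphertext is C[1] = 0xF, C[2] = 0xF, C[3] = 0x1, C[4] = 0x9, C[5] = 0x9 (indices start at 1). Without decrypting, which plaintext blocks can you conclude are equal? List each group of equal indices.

P[1] = P[2]; P[4] = P[5]

ECB encrypts each block independently with the same key, so equal ciphertext blocks imply equal plaintext blocks.
C[1] = C[2] = 0xF, so P[1] = P[2].
C[4] = C[5] = 0x9, so P[4] = P[5].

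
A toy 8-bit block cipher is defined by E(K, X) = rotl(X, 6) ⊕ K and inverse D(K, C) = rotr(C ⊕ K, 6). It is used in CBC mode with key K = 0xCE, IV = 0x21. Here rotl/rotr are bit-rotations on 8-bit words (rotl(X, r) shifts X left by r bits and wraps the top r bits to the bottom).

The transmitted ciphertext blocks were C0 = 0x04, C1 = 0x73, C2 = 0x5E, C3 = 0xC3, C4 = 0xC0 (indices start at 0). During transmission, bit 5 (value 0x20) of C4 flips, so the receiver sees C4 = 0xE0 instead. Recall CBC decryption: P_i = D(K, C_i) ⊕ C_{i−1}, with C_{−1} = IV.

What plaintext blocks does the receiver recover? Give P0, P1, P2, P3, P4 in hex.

P0 = 0x0A, P1 = 0xF2, P2 = 0x31, P3 = 0x6A, P4 = 0x7B

Only C4 changed, to 0xE0. In CBC, a change in C_i garbles P_i and flips the same bit in P_{i+1}. Decrypting the received ciphertext:
P0: D(K, 0x04) = 0x2B; 0x2B ⊕ 0x21 = 0x0A.
P1: D(K, 0x73) = 0xF6; 0xF6 ⊕ 0x04 = 0xF2.
P2: D(K, 0x5E) = 0x42; 0x42 ⊕ 0x73 = 0x31.
P3: D(K, 0xC3) = 0x34; 0x34 ⊕ 0x5E = 0x6A.
P4: D(K, 0xE0) = 0xB8; 0xB8 ⊕ 0xC3 = 0x7B.
Blocks that differ from the original plaintext: P4.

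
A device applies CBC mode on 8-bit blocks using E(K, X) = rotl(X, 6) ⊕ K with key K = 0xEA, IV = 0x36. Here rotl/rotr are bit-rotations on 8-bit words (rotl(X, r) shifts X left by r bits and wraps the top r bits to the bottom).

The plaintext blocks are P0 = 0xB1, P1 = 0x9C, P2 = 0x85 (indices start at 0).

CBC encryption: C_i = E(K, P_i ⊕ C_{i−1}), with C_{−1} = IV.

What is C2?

C0: P0 ⊕ 0x36 = 0x87; E(K, 0x87) = 0x0B.
C1: P1 ⊕ 0x0B = 0x97; E(K, 0x97) = 0x0F.
C2: P2 ⊕ 0x0F = 0x8A; E(K, 0x8A) = 0x48.

C2 = 0x48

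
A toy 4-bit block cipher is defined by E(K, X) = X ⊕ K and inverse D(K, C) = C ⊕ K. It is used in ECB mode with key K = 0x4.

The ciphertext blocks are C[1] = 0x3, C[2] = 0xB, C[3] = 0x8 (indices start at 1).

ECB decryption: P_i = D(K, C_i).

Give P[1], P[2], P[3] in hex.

P[1] = 0x7, P[2] = 0xF, P[3] = 0xC

P[1]: D(K, 0x3) = 0x7.
P[2]: D(K, 0xB) = 0xF.
P[3]: D(K, 0x8) = 0xC.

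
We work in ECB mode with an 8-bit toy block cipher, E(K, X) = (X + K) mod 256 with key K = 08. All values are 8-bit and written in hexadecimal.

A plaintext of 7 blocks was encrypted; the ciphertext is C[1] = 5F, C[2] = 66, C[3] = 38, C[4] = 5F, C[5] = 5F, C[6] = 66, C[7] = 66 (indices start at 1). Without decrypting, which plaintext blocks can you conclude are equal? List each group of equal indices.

P[1] = P[4] = P[5]; P[2] = P[6] = P[7]

ECB encrypts each block independently with the same key, so equal ciphertext blocks imply equal plaintext blocks.
C[1] = C[4] = C[5] = 5F, so P[1] = P[4] = P[5].
C[2] = C[6] = C[7] = 66, so P[2] = P[6] = P[7].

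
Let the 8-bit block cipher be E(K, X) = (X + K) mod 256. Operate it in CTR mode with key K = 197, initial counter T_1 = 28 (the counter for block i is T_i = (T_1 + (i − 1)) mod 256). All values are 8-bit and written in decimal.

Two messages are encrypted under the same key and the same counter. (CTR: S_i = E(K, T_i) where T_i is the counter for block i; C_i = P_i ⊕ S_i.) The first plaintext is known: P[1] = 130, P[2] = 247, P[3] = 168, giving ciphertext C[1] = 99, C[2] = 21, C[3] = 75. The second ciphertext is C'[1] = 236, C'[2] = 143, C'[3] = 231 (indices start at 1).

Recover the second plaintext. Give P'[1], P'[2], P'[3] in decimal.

In CTR with a reused counter, both messages share the same keystream S_i, so C_i ⊕ C'_i = P_i ⊕ P'_i and thus P'_i = P_i ⊕ C_i ⊕ C'_i.
P'[1]: 130 ⊕ 99 ⊕ 236 = 13.
P'[2]: 247 ⊕ 21 ⊕ 143 = 109.
P'[3]: 168 ⊕ 75 ⊕ 231 = 4.

P'[1] = 13, P'[2] = 109, P'[3] = 4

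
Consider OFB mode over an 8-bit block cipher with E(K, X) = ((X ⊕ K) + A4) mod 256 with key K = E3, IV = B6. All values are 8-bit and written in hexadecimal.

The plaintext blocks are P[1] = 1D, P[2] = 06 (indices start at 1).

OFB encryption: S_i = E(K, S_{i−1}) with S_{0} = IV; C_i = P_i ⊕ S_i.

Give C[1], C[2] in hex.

C[1]: S = E(K, B6) = F9; 1D ⊕ F9 = E4.
C[2]: S = E(K, F9) = BE; 06 ⊕ BE = B8.

C[1] = E4, C[2] = B8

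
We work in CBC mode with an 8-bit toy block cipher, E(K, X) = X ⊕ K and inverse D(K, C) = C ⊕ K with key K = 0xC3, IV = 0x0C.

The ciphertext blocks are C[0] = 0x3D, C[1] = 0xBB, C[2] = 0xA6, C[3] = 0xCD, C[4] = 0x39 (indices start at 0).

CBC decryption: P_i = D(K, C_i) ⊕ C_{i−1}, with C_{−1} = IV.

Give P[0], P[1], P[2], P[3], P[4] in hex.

P[0] = 0xF2, P[1] = 0x45, P[2] = 0xDE, P[3] = 0xA8, P[4] = 0x37

P[0]: D(K, 0x3D) = 0xFE; 0xFE ⊕ 0x0C = 0xF2.
P[1]: D(K, 0xBB) = 0x78; 0x78 ⊕ 0x3D = 0x45.
P[2]: D(K, 0xA6) = 0x65; 0x65 ⊕ 0xBB = 0xDE.
P[3]: D(K, 0xCD) = 0x0E; 0x0E ⊕ 0xA6 = 0xA8.
P[4]: D(K, 0x39) = 0xFA; 0xFA ⊕ 0xCD = 0x37.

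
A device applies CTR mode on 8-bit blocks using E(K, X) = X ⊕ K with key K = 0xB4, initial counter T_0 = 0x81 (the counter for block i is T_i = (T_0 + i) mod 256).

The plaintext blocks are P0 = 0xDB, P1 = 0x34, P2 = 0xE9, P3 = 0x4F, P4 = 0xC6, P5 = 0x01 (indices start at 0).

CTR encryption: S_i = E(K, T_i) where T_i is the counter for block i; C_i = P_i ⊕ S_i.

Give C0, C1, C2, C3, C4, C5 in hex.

C0: T = 0x81, S = E(K, T) = 0x35; 0xDB ⊕ 0x35 = 0xEE.
C1: T = 0x82, S = E(K, T) = 0x36; 0x34 ⊕ 0x36 = 0x02.
C2: T = 0x83, S = E(K, T) = 0x37; 0xE9 ⊕ 0x37 = 0xDE.
C3: T = 0x84, S = E(K, T) = 0x30; 0x4F ⊕ 0x30 = 0x7F.
C4: T = 0x85, S = E(K, T) = 0x31; 0xC6 ⊕ 0x31 = 0xF7.
C5: T = 0x86, S = E(K, T) = 0x32; 0x01 ⊕ 0x32 = 0x33.

C0 = 0xEE, C1 = 0x02, C2 = 0xDE, C3 = 0x7F, C4 = 0xF7, C5 = 0x33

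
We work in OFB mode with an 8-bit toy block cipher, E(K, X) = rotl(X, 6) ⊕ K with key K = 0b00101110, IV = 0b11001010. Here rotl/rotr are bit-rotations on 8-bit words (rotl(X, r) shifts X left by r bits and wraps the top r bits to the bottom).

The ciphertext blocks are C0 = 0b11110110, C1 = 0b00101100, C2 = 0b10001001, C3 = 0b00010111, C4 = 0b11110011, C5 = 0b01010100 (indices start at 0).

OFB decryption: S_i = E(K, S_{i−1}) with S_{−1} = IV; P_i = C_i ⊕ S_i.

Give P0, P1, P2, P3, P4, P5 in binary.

P0 = 0b01101010, P1 = 0b00100101, P2 = 0b11100101, P3 = 0b00100010, P4 = 0b10010000, P5 = 0b10100010

P0: S = E(K, 0b11001010) = 0b10011100; 0b11110110 ⊕ 0b10011100 = 0b01101010.
P1: S = E(K, 0b10011100) = 0b00001001; 0b00101100 ⊕ 0b00001001 = 0b00100101.
P2: S = E(K, 0b00001001) = 0b01101100; 0b10001001 ⊕ 0b01101100 = 0b11100101.
P3: S = E(K, 0b01101100) = 0b00110101; 0b00010111 ⊕ 0b00110101 = 0b00100010.
P4: S = E(K, 0b00110101) = 0b01100011; 0b11110011 ⊕ 0b01100011 = 0b10010000.
P5: S = E(K, 0b01100011) = 0b11110110; 0b01010100 ⊕ 0b11110110 = 0b10100010.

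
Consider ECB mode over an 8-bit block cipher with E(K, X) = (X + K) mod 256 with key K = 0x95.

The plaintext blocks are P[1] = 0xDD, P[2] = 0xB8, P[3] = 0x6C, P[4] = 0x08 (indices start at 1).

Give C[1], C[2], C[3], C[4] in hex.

C[1] = 0x72, C[2] = 0x4D, C[3] = 0x01, C[4] = 0x9D

ECB encryption: C_i = E(K, P_i).
C[1]: E(K, 0xDD) = 0x72.
C[2]: E(K, 0xB8) = 0x4D.
C[3]: E(K, 0x6C) = 0x01.
C[4]: E(K, 0x08) = 0x9D.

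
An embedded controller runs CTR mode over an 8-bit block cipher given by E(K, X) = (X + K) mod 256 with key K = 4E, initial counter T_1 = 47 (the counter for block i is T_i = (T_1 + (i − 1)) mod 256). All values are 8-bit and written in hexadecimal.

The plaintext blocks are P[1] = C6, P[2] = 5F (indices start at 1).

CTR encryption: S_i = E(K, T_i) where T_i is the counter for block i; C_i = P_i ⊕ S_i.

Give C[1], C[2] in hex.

C[1] = 53, C[2] = C9

C[1]: T = 47, S = E(K, T) = 95; C6 ⊕ 95 = 53.
C[2]: T = 48, S = E(K, T) = 96; 5F ⊕ 96 = C9.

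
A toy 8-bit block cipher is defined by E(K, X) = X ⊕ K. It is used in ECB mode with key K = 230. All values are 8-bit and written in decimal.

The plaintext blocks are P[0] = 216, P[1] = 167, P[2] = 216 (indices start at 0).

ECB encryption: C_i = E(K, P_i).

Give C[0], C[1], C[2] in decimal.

C[0]: E(K, 216) = 62.
C[1]: E(K, 167) = 65.
C[2]: E(K, 216) = 62.

C[0] = 62, C[1] = 65, C[2] = 62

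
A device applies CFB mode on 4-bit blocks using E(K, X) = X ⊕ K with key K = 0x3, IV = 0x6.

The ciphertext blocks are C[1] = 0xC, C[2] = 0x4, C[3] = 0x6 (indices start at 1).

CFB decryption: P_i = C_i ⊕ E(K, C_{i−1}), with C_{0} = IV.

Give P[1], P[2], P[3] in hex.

P[1]: E(K, 0x6) = 0x5; 0xC ⊕ 0x5 = 0x9.
P[2]: E(K, 0xC) = 0xF; 0x4 ⊕ 0xF = 0xB.
P[3]: E(K, 0x4) = 0x7; 0x6 ⊕ 0x7 = 0x1.

P[1] = 0x9, P[2] = 0xB, P[3] = 0x1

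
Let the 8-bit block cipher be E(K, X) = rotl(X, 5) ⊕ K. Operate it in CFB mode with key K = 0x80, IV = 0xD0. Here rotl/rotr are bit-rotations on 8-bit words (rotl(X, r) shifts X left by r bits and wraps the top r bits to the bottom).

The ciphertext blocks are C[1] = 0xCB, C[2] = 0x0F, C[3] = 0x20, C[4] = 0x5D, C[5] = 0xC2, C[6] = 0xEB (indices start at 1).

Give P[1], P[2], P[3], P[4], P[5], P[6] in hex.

P[1] = 0x51, P[2] = 0xF6, P[3] = 0x41, P[4] = 0xD9, P[5] = 0xE9, P[6] = 0x33

CFB decryption: P_i = C_i ⊕ E(K, C_{i−1}), with C_{0} = IV.
P[1]: E(K, 0xD0) = 0x9A; 0xCB ⊕ 0x9A = 0x51.
P[2]: E(K, 0xCB) = 0xF9; 0x0F ⊕ 0xF9 = 0xF6.
P[3]: E(K, 0x0F) = 0x61; 0x20 ⊕ 0x61 = 0x41.
P[4]: E(K, 0x20) = 0x84; 0x5D ⊕ 0x84 = 0xD9.
P[5]: E(K, 0x5D) = 0x2B; 0xC2 ⊕ 0x2B = 0xE9.
P[6]: E(K, 0xC2) = 0xD8; 0xEB ⊕ 0xD8 = 0x33.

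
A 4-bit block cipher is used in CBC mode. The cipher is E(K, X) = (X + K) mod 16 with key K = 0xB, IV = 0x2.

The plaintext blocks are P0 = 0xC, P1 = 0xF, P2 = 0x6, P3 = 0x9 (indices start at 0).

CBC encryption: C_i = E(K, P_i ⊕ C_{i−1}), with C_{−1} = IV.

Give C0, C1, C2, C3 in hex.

C0 = 0x9, C1 = 0x1, C2 = 0x2, C3 = 0x6

C0: P0 ⊕ 0x2 = 0xE; E(K, 0xE) = 0x9.
C1: P1 ⊕ 0x9 = 0x6; E(K, 0x6) = 0x1.
C2: P2 ⊕ 0x1 = 0x7; E(K, 0x7) = 0x2.
C3: P3 ⊕ 0x2 = 0xB; E(K, 0xB) = 0x6.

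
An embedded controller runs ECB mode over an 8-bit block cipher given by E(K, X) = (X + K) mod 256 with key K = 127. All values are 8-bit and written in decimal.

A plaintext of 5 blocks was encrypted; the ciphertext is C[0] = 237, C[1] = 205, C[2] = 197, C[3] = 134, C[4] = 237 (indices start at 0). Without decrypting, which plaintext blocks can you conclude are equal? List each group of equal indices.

P[0] = P[4]

ECB encrypts each block independently with the same key, so equal ciphertext blocks imply equal plaintext blocks.
C[0] = C[4] = 237, so P[0] = P[4].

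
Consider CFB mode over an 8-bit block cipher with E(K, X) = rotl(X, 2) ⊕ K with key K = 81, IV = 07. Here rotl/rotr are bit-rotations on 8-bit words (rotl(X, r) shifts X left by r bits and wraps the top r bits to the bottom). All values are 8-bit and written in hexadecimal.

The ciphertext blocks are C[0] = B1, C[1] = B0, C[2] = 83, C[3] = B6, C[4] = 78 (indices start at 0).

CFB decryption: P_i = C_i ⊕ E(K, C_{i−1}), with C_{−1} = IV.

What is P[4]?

P[4] = 23

P[4]: E(K, B6) = 5B; 78 ⊕ 5B = 23.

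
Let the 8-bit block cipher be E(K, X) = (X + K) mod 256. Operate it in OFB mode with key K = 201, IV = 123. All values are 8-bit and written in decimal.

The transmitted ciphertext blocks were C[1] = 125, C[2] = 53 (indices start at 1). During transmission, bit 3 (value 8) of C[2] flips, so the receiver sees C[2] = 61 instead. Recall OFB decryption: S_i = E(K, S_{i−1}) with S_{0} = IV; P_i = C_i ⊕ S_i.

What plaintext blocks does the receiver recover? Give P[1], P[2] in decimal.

P[1] = 57, P[2] = 48

Only C[2] changed, to 61. In OFB, a change in C_i flips the same bit in P_i only; the keystream is unaffected. Decrypting the received ciphertext:
P[1]: S = E(K, 123) = 68; 125 ⊕ 68 = 57.
P[2]: S = E(K, 68) = 13; 61 ⊕ 13 = 48.
Blocks that differ from the original plaintext: P[2].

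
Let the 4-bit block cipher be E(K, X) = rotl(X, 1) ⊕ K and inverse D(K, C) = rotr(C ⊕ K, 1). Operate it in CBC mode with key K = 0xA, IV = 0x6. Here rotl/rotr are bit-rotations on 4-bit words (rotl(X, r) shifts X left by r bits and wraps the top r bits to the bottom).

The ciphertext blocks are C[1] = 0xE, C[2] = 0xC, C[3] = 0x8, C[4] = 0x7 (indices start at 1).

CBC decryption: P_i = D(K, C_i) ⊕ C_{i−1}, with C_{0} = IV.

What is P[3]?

P[3] = 0xD

P[3]: D(K, 0x8) = 0x1; 0x1 ⊕ 0xC = 0xD.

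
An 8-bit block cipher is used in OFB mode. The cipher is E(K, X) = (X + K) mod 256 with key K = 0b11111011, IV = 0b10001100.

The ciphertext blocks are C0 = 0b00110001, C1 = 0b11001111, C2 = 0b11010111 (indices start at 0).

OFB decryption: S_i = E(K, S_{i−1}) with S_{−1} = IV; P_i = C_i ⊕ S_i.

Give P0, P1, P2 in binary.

P0: S = E(K, 0b10001100) = 0b10000111; 0b00110001 ⊕ 0b10000111 = 0b10110110.
P1: S = E(K, 0b10000111) = 0b10000010; 0b11001111 ⊕ 0b10000010 = 0b01001101.
P2: S = E(K, 0b10000010) = 0b01111101; 0b11010111 ⊕ 0b01111101 = 0b10101010.

P0 = 0b10110110, P1 = 0b01001101, P2 = 0b10101010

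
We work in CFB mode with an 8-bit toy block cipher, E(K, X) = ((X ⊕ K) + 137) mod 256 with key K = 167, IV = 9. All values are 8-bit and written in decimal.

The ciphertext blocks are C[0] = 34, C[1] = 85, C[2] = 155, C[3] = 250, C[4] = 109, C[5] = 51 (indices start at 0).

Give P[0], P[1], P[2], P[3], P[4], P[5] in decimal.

CFB decryption: P_i = C_i ⊕ E(K, C_{i−1}), with C_{−1} = IV.
P[0]: E(K, 9) = 55; 34 ⊕ 55 = 21.
P[1]: E(K, 34) = 14; 85 ⊕ 14 = 91.
P[2]: E(K, 85) = 123; 155 ⊕ 123 = 224.
P[3]: E(K, 155) = 197; 250 ⊕ 197 = 63.
P[4]: E(K, 250) = 230; 109 ⊕ 230 = 139.
P[5]: E(K, 109) = 83; 51 ⊕ 83 = 96.

P[0] = 21, P[1] = 91, P[2] = 224, P[3] = 63, P[4] = 139, P[5] = 96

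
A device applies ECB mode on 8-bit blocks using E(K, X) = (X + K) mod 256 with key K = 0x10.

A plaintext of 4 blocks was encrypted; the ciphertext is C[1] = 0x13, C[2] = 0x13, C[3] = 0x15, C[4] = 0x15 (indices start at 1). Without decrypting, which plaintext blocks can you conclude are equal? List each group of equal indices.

ECB encrypts each block independently with the same key, so equal ciphertext blocks imply equal plaintext blocks.
C[1] = C[2] = 0x13, so P[1] = P[2].
C[3] = C[4] = 0x15, so P[3] = P[4].

P[1] = P[2]; P[3] = P[4]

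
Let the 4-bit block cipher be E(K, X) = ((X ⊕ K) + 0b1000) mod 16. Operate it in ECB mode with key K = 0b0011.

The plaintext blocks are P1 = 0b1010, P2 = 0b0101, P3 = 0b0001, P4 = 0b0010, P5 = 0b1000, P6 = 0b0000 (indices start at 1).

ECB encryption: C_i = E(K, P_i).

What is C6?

C6 = 0b1011

C6: E(K, 0b0000) = 0b1011.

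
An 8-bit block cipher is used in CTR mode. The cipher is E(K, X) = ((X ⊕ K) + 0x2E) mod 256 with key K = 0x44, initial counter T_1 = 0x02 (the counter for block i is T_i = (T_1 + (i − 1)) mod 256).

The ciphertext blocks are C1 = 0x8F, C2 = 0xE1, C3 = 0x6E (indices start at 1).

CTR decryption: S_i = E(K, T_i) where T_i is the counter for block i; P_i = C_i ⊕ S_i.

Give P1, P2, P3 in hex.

P1 = 0xFB, P2 = 0x94, P3 = 0x00

P1: T = 0x02, S = E(K, T) = 0x74; 0x8F ⊕ 0x74 = 0xFB.
P2: T = 0x03, S = E(K, T) = 0x75; 0xE1 ⊕ 0x75 = 0x94.
P3: T = 0x04, S = E(K, T) = 0x6E; 0x6E ⊕ 0x6E = 0x00.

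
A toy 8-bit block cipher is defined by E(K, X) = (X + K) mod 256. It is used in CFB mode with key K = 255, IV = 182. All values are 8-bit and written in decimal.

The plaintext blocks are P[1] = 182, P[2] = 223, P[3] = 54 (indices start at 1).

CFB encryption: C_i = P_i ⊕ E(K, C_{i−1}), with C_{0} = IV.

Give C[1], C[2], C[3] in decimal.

C[1]: E(K, 182) = 181; 182 ⊕ 181 = 3.
C[2]: E(K, 3) = 2; 223 ⊕ 2 = 221.
C[3]: E(K, 221) = 220; 54 ⊕ 220 = 234.

C[1] = 3, C[2] = 221, C[3] = 234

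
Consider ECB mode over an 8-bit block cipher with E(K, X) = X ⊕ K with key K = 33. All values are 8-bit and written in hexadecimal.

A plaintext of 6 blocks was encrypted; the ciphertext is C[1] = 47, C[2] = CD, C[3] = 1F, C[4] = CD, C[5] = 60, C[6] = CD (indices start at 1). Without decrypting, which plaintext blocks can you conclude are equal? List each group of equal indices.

ECB encrypts each block independently with the same key, so equal ciphertext blocks imply equal plaintext blocks.
C[2] = C[4] = C[6] = CD, so P[2] = P[4] = P[6].

P[2] = P[4] = P[6]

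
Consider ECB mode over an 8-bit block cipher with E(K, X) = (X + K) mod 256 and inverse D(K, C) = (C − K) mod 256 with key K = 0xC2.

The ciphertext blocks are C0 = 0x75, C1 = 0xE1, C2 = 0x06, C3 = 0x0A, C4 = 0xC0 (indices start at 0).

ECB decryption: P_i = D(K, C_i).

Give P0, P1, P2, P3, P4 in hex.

P0: D(K, 0x75) = 0xB3.
P1: D(K, 0xE1) = 0x1F.
P2: D(K, 0x06) = 0x44.
P3: D(K, 0x0A) = 0x48.
P4: D(K, 0xC0) = 0xFE.

P0 = 0xB3, P1 = 0x1F, P2 = 0x44, P3 = 0x48, P4 = 0xFE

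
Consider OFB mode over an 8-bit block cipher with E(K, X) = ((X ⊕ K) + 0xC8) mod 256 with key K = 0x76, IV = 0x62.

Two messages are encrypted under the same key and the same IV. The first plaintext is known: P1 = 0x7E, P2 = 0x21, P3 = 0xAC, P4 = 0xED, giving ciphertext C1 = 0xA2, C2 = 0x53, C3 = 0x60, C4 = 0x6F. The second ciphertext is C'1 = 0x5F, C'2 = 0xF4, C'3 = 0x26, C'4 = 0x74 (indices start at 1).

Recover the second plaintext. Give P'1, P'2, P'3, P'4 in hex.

In OFB with a reused IV, both messages share the same keystream S_i, so C_i ⊕ C'_i = P_i ⊕ P'_i and thus P'_i = P_i ⊕ C_i ⊕ C'_i.
P'1: 0x7E ⊕ 0xA2 ⊕ 0x5F = 0x83.
P'2: 0x21 ⊕ 0x53 ⊕ 0xF4 = 0x86.
P'3: 0xAC ⊕ 0x60 ⊕ 0x26 = 0xEA.
P'4: 0xED ⊕ 0x6F ⊕ 0x74 = 0xF6.

P'1 = 0x83, P'2 = 0x86, P'3 = 0xEA, P'4 = 0xF6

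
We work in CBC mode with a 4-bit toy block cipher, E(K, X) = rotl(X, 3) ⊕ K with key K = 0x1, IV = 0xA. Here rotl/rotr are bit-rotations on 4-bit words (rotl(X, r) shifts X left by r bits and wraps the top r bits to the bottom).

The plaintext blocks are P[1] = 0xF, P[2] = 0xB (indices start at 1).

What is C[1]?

C[1] = 0xB

CBC encryption: C_i = E(K, P_i ⊕ C_{i−1}), with C_{0} = IV.
C[1]: P[1] ⊕ 0xA = 0x5; E(K, 0x5) = 0xB.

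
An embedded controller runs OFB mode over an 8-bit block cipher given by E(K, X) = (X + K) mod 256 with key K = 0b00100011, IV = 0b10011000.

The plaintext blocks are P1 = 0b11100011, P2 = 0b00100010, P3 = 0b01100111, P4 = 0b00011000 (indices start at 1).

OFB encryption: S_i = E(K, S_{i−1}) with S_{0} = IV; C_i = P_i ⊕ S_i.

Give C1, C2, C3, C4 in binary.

C1: S = E(K, 0b10011000) = 0b10111011; 0b11100011 ⊕ 0b10111011 = 0b01011000.
C2: S = E(K, 0b10111011) = 0b11011110; 0b00100010 ⊕ 0b11011110 = 0b11111100.
C3: S = E(K, 0b11011110) = 0b00000001; 0b01100111 ⊕ 0b00000001 = 0b01100110.
C4: S = E(K, 0b00000001) = 0b00100100; 0b00011000 ⊕ 0b00100100 = 0b00111100.

C1 = 0b01011000, C2 = 0b11111100, C3 = 0b01100110, C4 = 0b00111100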